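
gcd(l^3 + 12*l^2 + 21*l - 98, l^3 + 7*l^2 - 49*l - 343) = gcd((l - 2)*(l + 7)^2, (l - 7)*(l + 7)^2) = l^2 + 14*l + 49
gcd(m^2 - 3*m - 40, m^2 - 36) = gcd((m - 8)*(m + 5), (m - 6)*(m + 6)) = 1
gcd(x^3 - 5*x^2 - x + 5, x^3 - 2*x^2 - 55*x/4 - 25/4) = x - 5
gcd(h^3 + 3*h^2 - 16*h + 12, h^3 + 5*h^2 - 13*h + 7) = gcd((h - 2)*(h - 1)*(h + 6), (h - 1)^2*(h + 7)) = h - 1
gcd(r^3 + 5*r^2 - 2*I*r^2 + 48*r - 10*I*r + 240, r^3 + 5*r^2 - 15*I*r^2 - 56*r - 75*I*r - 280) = r^2 + r*(5 - 8*I) - 40*I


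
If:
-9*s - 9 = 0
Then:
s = -1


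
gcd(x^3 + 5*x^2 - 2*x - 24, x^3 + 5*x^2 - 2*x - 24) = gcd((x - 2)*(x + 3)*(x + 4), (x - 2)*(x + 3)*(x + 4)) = x^3 + 5*x^2 - 2*x - 24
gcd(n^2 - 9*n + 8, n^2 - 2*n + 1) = n - 1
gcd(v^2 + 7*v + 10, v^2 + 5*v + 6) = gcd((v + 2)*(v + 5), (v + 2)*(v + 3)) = v + 2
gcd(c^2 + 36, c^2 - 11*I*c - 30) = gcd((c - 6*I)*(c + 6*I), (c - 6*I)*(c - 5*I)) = c - 6*I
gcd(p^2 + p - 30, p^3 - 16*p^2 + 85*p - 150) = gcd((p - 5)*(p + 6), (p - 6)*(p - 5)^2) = p - 5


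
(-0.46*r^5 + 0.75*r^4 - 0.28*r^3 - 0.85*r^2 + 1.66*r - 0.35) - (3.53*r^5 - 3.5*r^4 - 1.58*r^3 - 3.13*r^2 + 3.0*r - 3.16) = -3.99*r^5 + 4.25*r^4 + 1.3*r^3 + 2.28*r^2 - 1.34*r + 2.81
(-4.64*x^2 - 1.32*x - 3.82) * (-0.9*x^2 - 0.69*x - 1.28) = 4.176*x^4 + 4.3896*x^3 + 10.288*x^2 + 4.3254*x + 4.8896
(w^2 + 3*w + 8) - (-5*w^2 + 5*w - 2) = 6*w^2 - 2*w + 10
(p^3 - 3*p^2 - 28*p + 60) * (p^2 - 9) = p^5 - 3*p^4 - 37*p^3 + 87*p^2 + 252*p - 540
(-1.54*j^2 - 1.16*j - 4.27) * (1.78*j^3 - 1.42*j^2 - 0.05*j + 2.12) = -2.7412*j^5 + 0.122*j^4 - 5.8764*j^3 + 2.8566*j^2 - 2.2457*j - 9.0524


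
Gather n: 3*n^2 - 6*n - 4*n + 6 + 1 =3*n^2 - 10*n + 7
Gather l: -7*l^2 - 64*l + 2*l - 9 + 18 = -7*l^2 - 62*l + 9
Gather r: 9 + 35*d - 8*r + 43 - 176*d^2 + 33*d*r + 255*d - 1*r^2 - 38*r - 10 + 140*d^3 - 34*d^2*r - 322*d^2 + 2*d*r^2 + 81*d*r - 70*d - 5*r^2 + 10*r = 140*d^3 - 498*d^2 + 220*d + r^2*(2*d - 6) + r*(-34*d^2 + 114*d - 36) + 42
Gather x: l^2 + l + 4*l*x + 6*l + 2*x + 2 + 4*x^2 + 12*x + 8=l^2 + 7*l + 4*x^2 + x*(4*l + 14) + 10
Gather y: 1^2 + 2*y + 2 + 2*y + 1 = 4*y + 4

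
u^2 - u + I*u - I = (u - 1)*(u + I)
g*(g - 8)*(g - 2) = g^3 - 10*g^2 + 16*g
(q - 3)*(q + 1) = q^2 - 2*q - 3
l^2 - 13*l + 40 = (l - 8)*(l - 5)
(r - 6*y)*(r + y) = r^2 - 5*r*y - 6*y^2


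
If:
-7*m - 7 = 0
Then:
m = -1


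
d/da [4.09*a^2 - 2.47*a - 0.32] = 8.18*a - 2.47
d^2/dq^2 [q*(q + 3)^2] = 6*q + 12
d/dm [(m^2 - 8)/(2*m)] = 1/2 + 4/m^2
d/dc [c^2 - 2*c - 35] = 2*c - 2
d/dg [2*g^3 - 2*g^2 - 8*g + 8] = 6*g^2 - 4*g - 8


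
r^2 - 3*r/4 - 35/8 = (r - 5/2)*(r + 7/4)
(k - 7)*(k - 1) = k^2 - 8*k + 7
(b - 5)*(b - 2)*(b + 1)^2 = b^4 - 5*b^3 - 3*b^2 + 13*b + 10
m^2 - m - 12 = (m - 4)*(m + 3)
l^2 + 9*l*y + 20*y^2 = (l + 4*y)*(l + 5*y)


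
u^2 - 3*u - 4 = (u - 4)*(u + 1)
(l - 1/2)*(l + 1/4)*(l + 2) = l^3 + 7*l^2/4 - 5*l/8 - 1/4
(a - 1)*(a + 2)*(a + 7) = a^3 + 8*a^2 + 5*a - 14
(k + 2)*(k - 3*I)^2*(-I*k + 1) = -I*k^4 - 5*k^3 - 2*I*k^3 - 10*k^2 + 3*I*k^2 - 9*k + 6*I*k - 18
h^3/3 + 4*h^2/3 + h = h*(h/3 + 1/3)*(h + 3)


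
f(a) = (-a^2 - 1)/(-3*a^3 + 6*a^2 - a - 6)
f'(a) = -2*a/(-3*a^3 + 6*a^2 - a - 6) + (-a^2 - 1)*(9*a^2 - 12*a + 1)/(-3*a^3 + 6*a^2 - a - 6)^2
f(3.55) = 0.20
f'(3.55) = -0.11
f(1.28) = 0.71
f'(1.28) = 0.61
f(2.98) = 0.28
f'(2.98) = -0.19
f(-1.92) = -0.12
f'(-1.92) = -0.08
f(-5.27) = -0.05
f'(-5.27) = -0.01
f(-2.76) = -0.08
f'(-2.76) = -0.03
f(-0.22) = 0.19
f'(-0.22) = -0.22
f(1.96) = 0.65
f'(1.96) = -0.52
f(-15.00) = -0.02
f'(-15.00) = 0.00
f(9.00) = 0.05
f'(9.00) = -0.00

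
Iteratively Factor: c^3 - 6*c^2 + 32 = (c - 4)*(c^2 - 2*c - 8) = (c - 4)*(c + 2)*(c - 4)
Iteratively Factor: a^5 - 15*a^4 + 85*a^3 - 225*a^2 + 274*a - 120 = (a - 2)*(a^4 - 13*a^3 + 59*a^2 - 107*a + 60) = (a - 4)*(a - 2)*(a^3 - 9*a^2 + 23*a - 15) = (a - 4)*(a - 3)*(a - 2)*(a^2 - 6*a + 5) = (a - 5)*(a - 4)*(a - 3)*(a - 2)*(a - 1)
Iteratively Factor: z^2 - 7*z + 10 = (z - 2)*(z - 5)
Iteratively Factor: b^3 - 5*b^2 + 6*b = (b)*(b^2 - 5*b + 6) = b*(b - 3)*(b - 2)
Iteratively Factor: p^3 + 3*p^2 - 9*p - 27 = (p - 3)*(p^2 + 6*p + 9) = (p - 3)*(p + 3)*(p + 3)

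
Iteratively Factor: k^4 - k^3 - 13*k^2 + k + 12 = (k + 3)*(k^3 - 4*k^2 - k + 4) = (k - 1)*(k + 3)*(k^2 - 3*k - 4) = (k - 4)*(k - 1)*(k + 3)*(k + 1)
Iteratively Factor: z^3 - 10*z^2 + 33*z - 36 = (z - 3)*(z^2 - 7*z + 12) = (z - 3)^2*(z - 4)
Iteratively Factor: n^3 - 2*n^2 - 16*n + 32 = (n - 2)*(n^2 - 16) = (n - 2)*(n + 4)*(n - 4)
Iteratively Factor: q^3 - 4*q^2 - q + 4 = (q - 4)*(q^2 - 1) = (q - 4)*(q - 1)*(q + 1)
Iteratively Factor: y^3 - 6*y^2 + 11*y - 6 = (y - 2)*(y^2 - 4*y + 3) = (y - 2)*(y - 1)*(y - 3)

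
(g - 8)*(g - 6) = g^2 - 14*g + 48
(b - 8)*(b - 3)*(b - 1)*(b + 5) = b^4 - 7*b^3 - 25*b^2 + 151*b - 120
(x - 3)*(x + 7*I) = x^2 - 3*x + 7*I*x - 21*I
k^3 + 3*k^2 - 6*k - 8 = (k - 2)*(k + 1)*(k + 4)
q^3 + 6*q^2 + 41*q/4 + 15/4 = (q + 1/2)*(q + 5/2)*(q + 3)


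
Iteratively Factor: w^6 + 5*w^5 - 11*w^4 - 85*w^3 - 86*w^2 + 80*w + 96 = (w + 1)*(w^5 + 4*w^4 - 15*w^3 - 70*w^2 - 16*w + 96) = (w - 4)*(w + 1)*(w^4 + 8*w^3 + 17*w^2 - 2*w - 24) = (w - 4)*(w + 1)*(w + 2)*(w^3 + 6*w^2 + 5*w - 12) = (w - 4)*(w + 1)*(w + 2)*(w + 4)*(w^2 + 2*w - 3) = (w - 4)*(w - 1)*(w + 1)*(w + 2)*(w + 4)*(w + 3)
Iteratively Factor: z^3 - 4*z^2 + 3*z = (z - 1)*(z^2 - 3*z) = (z - 3)*(z - 1)*(z)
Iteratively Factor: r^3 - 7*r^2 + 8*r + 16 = (r + 1)*(r^2 - 8*r + 16) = (r - 4)*(r + 1)*(r - 4)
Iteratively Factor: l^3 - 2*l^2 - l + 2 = (l - 2)*(l^2 - 1) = (l - 2)*(l - 1)*(l + 1)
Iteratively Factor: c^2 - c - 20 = (c - 5)*(c + 4)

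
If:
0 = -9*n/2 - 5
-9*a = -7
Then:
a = 7/9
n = -10/9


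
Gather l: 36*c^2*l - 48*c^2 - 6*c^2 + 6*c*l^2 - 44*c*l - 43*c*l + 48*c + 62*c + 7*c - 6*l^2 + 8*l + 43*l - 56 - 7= -54*c^2 + 117*c + l^2*(6*c - 6) + l*(36*c^2 - 87*c + 51) - 63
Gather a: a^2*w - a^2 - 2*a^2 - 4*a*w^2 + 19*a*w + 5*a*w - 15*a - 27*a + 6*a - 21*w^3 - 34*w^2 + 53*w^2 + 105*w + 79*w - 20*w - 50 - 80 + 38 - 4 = a^2*(w - 3) + a*(-4*w^2 + 24*w - 36) - 21*w^3 + 19*w^2 + 164*w - 96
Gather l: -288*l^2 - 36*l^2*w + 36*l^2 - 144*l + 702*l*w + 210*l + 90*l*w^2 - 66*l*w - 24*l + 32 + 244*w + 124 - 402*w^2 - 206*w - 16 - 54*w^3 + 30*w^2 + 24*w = l^2*(-36*w - 252) + l*(90*w^2 + 636*w + 42) - 54*w^3 - 372*w^2 + 62*w + 140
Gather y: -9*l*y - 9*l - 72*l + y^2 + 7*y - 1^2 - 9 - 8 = -81*l + y^2 + y*(7 - 9*l) - 18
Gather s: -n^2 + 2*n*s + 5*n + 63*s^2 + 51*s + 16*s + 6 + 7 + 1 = -n^2 + 5*n + 63*s^2 + s*(2*n + 67) + 14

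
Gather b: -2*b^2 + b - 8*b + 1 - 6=-2*b^2 - 7*b - 5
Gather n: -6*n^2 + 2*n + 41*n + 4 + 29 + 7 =-6*n^2 + 43*n + 40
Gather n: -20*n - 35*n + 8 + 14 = 22 - 55*n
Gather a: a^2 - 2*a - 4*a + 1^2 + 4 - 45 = a^2 - 6*a - 40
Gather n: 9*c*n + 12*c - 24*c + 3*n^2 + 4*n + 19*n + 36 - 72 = -12*c + 3*n^2 + n*(9*c + 23) - 36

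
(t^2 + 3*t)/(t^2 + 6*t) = (t + 3)/(t + 6)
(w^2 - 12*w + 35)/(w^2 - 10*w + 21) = (w - 5)/(w - 3)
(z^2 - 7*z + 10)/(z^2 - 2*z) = (z - 5)/z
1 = 1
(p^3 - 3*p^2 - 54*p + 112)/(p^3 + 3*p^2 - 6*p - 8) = (p^2 - p - 56)/(p^2 + 5*p + 4)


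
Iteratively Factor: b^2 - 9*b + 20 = (b - 5)*(b - 4)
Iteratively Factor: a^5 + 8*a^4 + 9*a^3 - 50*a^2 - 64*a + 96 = (a + 3)*(a^4 + 5*a^3 - 6*a^2 - 32*a + 32) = (a + 3)*(a + 4)*(a^3 + a^2 - 10*a + 8) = (a - 2)*(a + 3)*(a + 4)*(a^2 + 3*a - 4) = (a - 2)*(a + 3)*(a + 4)^2*(a - 1)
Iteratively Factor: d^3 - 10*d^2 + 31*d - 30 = (d - 2)*(d^2 - 8*d + 15) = (d - 5)*(d - 2)*(d - 3)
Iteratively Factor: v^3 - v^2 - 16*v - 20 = (v + 2)*(v^2 - 3*v - 10) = (v - 5)*(v + 2)*(v + 2)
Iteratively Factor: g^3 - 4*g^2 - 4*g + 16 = (g - 2)*(g^2 - 2*g - 8) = (g - 4)*(g - 2)*(g + 2)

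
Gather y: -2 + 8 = 6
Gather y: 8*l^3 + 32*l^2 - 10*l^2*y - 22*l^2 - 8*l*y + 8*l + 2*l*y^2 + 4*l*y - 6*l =8*l^3 + 10*l^2 + 2*l*y^2 + 2*l + y*(-10*l^2 - 4*l)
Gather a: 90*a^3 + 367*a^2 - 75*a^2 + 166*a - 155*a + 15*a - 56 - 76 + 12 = 90*a^3 + 292*a^2 + 26*a - 120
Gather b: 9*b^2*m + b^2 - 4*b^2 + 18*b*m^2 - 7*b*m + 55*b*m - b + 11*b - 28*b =b^2*(9*m - 3) + b*(18*m^2 + 48*m - 18)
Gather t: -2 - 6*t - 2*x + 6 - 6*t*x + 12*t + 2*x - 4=t*(6 - 6*x)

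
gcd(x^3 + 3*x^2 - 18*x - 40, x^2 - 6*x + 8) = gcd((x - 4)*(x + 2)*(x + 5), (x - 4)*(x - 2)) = x - 4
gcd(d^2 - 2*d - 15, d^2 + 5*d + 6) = d + 3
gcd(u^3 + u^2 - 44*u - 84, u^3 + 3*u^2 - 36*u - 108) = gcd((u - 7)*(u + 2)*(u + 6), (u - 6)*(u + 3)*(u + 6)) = u + 6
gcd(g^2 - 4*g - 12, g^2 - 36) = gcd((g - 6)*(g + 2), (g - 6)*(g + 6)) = g - 6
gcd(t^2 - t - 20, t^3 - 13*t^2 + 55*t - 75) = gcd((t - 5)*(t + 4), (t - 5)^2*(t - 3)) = t - 5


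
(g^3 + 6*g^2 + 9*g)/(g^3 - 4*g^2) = (g^2 + 6*g + 9)/(g*(g - 4))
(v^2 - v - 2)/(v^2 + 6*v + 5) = (v - 2)/(v + 5)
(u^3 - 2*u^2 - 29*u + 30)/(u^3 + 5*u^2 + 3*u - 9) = (u^2 - u - 30)/(u^2 + 6*u + 9)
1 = 1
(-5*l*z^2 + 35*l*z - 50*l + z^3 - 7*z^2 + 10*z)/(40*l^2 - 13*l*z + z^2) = (z^2 - 7*z + 10)/(-8*l + z)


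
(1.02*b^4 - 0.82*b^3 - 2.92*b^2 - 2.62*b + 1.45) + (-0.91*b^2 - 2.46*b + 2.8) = 1.02*b^4 - 0.82*b^3 - 3.83*b^2 - 5.08*b + 4.25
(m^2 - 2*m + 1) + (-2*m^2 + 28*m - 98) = -m^2 + 26*m - 97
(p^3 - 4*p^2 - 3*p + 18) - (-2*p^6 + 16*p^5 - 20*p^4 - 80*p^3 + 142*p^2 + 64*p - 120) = 2*p^6 - 16*p^5 + 20*p^4 + 81*p^3 - 146*p^2 - 67*p + 138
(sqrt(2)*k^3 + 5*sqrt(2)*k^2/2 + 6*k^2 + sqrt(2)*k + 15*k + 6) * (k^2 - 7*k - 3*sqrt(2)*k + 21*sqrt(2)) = sqrt(2)*k^5 - 9*sqrt(2)*k^4/2 - 69*sqrt(2)*k^3/2 + 74*sqrt(2)*k^2 + 297*sqrt(2)*k + 126*sqrt(2)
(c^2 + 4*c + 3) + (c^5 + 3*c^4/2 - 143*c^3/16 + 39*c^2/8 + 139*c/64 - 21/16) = c^5 + 3*c^4/2 - 143*c^3/16 + 47*c^2/8 + 395*c/64 + 27/16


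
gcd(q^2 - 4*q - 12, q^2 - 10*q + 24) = q - 6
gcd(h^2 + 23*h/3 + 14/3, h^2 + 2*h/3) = h + 2/3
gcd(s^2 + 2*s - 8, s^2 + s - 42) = 1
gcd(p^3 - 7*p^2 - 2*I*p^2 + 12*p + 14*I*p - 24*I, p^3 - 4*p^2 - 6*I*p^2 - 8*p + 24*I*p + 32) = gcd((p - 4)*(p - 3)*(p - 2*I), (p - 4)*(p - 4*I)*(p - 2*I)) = p^2 + p*(-4 - 2*I) + 8*I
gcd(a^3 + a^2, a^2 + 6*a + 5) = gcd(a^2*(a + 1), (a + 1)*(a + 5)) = a + 1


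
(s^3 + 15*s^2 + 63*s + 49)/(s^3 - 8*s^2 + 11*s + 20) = (s^2 + 14*s + 49)/(s^2 - 9*s + 20)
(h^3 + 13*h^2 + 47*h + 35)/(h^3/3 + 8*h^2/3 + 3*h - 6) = 3*(h^3 + 13*h^2 + 47*h + 35)/(h^3 + 8*h^2 + 9*h - 18)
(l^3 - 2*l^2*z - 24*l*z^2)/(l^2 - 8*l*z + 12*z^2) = l*(-l - 4*z)/(-l + 2*z)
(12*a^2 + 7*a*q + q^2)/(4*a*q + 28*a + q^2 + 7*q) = (3*a + q)/(q + 7)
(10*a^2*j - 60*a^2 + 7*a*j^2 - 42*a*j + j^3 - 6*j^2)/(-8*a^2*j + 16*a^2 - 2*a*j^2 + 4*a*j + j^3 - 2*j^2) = (-5*a*j + 30*a - j^2 + 6*j)/(4*a*j - 8*a - j^2 + 2*j)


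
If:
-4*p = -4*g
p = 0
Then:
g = 0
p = 0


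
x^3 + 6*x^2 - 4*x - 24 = (x - 2)*(x + 2)*(x + 6)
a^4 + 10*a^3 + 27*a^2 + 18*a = a*(a + 1)*(a + 3)*(a + 6)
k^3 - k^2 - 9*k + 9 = (k - 3)*(k - 1)*(k + 3)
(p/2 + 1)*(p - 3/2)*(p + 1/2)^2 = p^4/2 + 3*p^3/4 - 9*p^2/8 - 23*p/16 - 3/8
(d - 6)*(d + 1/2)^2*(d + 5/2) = d^4 - 5*d^3/2 - 73*d^2/4 - 127*d/8 - 15/4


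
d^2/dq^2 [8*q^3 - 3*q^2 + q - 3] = 48*q - 6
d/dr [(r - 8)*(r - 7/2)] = 2*r - 23/2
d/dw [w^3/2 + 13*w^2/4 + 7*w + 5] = 3*w^2/2 + 13*w/2 + 7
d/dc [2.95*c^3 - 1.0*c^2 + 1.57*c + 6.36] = 8.85*c^2 - 2.0*c + 1.57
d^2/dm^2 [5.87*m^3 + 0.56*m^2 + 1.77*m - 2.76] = 35.22*m + 1.12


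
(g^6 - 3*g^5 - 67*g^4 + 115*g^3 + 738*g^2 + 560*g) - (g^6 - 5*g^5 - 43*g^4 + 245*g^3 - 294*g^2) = 2*g^5 - 24*g^4 - 130*g^3 + 1032*g^2 + 560*g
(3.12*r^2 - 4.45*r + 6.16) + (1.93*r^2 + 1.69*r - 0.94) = 5.05*r^2 - 2.76*r + 5.22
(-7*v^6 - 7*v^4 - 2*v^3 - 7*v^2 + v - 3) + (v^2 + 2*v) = -7*v^6 - 7*v^4 - 2*v^3 - 6*v^2 + 3*v - 3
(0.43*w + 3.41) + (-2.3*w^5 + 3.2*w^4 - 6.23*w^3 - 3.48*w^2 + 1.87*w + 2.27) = -2.3*w^5 + 3.2*w^4 - 6.23*w^3 - 3.48*w^2 + 2.3*w + 5.68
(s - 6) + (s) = 2*s - 6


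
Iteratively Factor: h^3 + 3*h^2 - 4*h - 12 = (h + 2)*(h^2 + h - 6) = (h - 2)*(h + 2)*(h + 3)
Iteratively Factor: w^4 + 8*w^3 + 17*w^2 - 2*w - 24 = (w + 2)*(w^3 + 6*w^2 + 5*w - 12) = (w + 2)*(w + 4)*(w^2 + 2*w - 3) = (w + 2)*(w + 3)*(w + 4)*(w - 1)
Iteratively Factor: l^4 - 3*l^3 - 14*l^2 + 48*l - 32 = (l - 1)*(l^3 - 2*l^2 - 16*l + 32) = (l - 1)*(l + 4)*(l^2 - 6*l + 8) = (l - 4)*(l - 1)*(l + 4)*(l - 2)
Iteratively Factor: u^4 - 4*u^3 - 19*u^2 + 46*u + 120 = (u - 4)*(u^3 - 19*u - 30) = (u - 4)*(u + 3)*(u^2 - 3*u - 10) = (u - 5)*(u - 4)*(u + 3)*(u + 2)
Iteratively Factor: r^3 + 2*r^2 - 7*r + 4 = (r - 1)*(r^2 + 3*r - 4) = (r - 1)*(r + 4)*(r - 1)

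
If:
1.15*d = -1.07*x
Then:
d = -0.930434782608696*x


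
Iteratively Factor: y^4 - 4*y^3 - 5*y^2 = (y)*(y^3 - 4*y^2 - 5*y) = y^2*(y^2 - 4*y - 5) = y^2*(y + 1)*(y - 5)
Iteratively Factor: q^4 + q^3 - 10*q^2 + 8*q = (q)*(q^3 + q^2 - 10*q + 8) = q*(q - 2)*(q^2 + 3*q - 4) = q*(q - 2)*(q - 1)*(q + 4)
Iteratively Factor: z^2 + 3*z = (z)*(z + 3)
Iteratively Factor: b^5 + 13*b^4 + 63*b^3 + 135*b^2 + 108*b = (b + 3)*(b^4 + 10*b^3 + 33*b^2 + 36*b) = b*(b + 3)*(b^3 + 10*b^2 + 33*b + 36) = b*(b + 3)*(b + 4)*(b^2 + 6*b + 9) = b*(b + 3)^2*(b + 4)*(b + 3)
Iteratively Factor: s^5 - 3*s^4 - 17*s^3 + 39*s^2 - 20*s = (s - 1)*(s^4 - 2*s^3 - 19*s^2 + 20*s) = (s - 1)^2*(s^3 - s^2 - 20*s) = s*(s - 1)^2*(s^2 - s - 20) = s*(s - 5)*(s - 1)^2*(s + 4)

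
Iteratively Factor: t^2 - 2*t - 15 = (t + 3)*(t - 5)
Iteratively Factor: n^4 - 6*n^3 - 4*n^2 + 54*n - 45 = (n - 1)*(n^3 - 5*n^2 - 9*n + 45) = (n - 5)*(n - 1)*(n^2 - 9) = (n - 5)*(n - 3)*(n - 1)*(n + 3)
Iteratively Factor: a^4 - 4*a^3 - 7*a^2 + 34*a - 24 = (a - 4)*(a^3 - 7*a + 6) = (a - 4)*(a - 1)*(a^2 + a - 6) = (a - 4)*(a - 1)*(a + 3)*(a - 2)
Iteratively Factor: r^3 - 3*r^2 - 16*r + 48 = (r - 4)*(r^2 + r - 12) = (r - 4)*(r - 3)*(r + 4)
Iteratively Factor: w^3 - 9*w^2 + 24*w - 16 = (w - 4)*(w^2 - 5*w + 4) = (w - 4)*(w - 1)*(w - 4)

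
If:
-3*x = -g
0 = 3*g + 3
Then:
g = -1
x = -1/3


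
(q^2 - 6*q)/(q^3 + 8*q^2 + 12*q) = (q - 6)/(q^2 + 8*q + 12)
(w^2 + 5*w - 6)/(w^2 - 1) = (w + 6)/(w + 1)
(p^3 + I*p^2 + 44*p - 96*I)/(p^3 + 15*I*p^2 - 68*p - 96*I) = (p^2 - 7*I*p - 12)/(p^2 + 7*I*p - 12)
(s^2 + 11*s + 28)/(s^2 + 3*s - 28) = (s + 4)/(s - 4)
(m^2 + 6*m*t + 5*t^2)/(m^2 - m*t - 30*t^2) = (-m - t)/(-m + 6*t)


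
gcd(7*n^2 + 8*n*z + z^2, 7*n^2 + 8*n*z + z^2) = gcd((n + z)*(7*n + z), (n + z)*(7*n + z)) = 7*n^2 + 8*n*z + z^2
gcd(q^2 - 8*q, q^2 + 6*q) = q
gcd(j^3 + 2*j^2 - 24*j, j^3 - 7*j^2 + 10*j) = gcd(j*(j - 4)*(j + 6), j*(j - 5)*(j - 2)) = j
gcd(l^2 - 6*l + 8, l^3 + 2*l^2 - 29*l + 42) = l - 2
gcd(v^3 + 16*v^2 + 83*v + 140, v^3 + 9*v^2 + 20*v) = v^2 + 9*v + 20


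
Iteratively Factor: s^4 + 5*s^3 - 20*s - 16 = (s + 2)*(s^3 + 3*s^2 - 6*s - 8) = (s + 1)*(s + 2)*(s^2 + 2*s - 8) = (s + 1)*(s + 2)*(s + 4)*(s - 2)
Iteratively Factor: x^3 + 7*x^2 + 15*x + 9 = (x + 1)*(x^2 + 6*x + 9) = (x + 1)*(x + 3)*(x + 3)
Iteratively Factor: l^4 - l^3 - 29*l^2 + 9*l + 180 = (l + 3)*(l^3 - 4*l^2 - 17*l + 60) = (l - 3)*(l + 3)*(l^2 - l - 20) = (l - 5)*(l - 3)*(l + 3)*(l + 4)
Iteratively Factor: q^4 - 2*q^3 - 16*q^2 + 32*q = (q - 2)*(q^3 - 16*q) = (q - 4)*(q - 2)*(q^2 + 4*q) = (q - 4)*(q - 2)*(q + 4)*(q)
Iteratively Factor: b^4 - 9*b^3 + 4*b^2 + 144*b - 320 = (b - 5)*(b^3 - 4*b^2 - 16*b + 64) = (b - 5)*(b - 4)*(b^2 - 16) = (b - 5)*(b - 4)*(b + 4)*(b - 4)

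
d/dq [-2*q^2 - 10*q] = -4*q - 10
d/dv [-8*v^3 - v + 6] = -24*v^2 - 1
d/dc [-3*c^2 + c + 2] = 1 - 6*c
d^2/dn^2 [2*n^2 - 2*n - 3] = 4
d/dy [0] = 0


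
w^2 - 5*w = w*(w - 5)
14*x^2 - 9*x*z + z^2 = (-7*x + z)*(-2*x + z)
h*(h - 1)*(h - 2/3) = h^3 - 5*h^2/3 + 2*h/3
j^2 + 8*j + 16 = (j + 4)^2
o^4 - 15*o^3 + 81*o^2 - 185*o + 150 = (o - 5)^2*(o - 3)*(o - 2)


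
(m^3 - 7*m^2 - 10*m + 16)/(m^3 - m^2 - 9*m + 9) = (m^2 - 6*m - 16)/(m^2 - 9)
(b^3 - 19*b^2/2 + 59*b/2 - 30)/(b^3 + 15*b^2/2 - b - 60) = (b^2 - 7*b + 12)/(b^2 + 10*b + 24)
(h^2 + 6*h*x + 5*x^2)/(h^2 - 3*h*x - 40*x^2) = (-h - x)/(-h + 8*x)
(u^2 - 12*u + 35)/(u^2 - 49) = (u - 5)/(u + 7)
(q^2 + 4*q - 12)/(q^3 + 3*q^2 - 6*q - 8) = (q + 6)/(q^2 + 5*q + 4)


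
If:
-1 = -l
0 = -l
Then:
No Solution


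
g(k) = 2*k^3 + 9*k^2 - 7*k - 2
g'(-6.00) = 101.00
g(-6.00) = -68.00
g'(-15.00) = 1073.00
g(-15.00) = -4622.00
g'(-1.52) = -20.50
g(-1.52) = 22.41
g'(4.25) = 177.88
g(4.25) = 284.34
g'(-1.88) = -19.63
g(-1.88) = 29.68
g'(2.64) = 82.34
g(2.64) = 79.05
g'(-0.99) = -18.94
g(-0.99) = 11.81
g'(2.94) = 97.78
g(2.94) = 106.04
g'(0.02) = -6.64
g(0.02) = -2.14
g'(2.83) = 91.99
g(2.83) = 95.60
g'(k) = 6*k^2 + 18*k - 7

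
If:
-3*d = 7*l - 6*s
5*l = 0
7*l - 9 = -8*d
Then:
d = 9/8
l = 0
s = 9/16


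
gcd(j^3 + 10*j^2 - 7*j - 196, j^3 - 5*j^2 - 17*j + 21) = 1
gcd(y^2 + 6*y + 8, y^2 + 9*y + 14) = y + 2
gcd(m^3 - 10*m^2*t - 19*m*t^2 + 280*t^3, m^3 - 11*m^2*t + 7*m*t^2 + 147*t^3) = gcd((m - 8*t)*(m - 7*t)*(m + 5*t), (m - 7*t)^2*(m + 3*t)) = -m + 7*t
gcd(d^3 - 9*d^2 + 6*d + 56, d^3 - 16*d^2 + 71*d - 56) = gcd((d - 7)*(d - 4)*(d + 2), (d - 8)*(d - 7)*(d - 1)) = d - 7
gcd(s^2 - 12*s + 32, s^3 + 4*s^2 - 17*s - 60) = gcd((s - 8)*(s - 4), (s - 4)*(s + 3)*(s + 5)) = s - 4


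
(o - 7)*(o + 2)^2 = o^3 - 3*o^2 - 24*o - 28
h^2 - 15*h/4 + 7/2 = (h - 2)*(h - 7/4)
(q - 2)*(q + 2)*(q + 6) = q^3 + 6*q^2 - 4*q - 24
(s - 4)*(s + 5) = s^2 + s - 20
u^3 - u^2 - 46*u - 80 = (u - 8)*(u + 2)*(u + 5)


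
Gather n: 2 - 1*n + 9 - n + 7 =18 - 2*n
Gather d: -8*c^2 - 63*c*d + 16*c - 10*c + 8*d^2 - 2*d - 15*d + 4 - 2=-8*c^2 + 6*c + 8*d^2 + d*(-63*c - 17) + 2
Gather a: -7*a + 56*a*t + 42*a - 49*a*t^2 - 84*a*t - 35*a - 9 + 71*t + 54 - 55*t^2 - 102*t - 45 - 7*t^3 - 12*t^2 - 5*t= a*(-49*t^2 - 28*t) - 7*t^3 - 67*t^2 - 36*t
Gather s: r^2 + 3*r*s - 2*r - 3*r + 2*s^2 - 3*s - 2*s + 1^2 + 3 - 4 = r^2 - 5*r + 2*s^2 + s*(3*r - 5)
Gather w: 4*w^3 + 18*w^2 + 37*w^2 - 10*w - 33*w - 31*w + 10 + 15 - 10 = 4*w^3 + 55*w^2 - 74*w + 15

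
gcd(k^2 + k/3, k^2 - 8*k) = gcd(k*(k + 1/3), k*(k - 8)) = k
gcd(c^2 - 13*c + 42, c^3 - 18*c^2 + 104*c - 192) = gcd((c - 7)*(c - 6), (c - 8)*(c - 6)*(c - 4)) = c - 6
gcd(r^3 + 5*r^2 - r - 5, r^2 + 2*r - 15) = r + 5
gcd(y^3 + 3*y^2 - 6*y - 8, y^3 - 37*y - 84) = y + 4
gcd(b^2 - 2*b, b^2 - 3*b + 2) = b - 2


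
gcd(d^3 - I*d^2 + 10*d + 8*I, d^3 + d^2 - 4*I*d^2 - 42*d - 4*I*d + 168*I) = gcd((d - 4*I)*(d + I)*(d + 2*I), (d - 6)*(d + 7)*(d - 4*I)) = d - 4*I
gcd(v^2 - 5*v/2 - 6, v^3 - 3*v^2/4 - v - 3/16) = 1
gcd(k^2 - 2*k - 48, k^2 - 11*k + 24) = k - 8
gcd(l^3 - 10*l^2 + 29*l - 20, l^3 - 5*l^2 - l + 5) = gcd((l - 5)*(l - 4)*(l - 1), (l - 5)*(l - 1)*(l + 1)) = l^2 - 6*l + 5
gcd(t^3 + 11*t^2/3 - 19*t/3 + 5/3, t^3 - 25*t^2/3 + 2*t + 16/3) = t - 1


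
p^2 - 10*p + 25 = (p - 5)^2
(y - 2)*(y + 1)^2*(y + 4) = y^4 + 4*y^3 - 3*y^2 - 14*y - 8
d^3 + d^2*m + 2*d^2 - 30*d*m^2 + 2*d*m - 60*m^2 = (d + 2)*(d - 5*m)*(d + 6*m)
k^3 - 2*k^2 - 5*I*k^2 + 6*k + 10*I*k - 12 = (k - 2)*(k - 6*I)*(k + I)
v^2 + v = v*(v + 1)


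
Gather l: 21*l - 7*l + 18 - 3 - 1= 14*l + 14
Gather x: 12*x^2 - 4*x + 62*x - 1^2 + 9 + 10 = 12*x^2 + 58*x + 18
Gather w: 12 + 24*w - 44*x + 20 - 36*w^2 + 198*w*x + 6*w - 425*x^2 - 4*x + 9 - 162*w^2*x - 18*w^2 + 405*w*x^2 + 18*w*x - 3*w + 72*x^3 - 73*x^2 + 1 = w^2*(-162*x - 54) + w*(405*x^2 + 216*x + 27) + 72*x^3 - 498*x^2 - 48*x + 42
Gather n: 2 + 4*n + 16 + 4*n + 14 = 8*n + 32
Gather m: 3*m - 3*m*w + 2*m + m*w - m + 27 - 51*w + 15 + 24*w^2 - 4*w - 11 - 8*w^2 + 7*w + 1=m*(4 - 2*w) + 16*w^2 - 48*w + 32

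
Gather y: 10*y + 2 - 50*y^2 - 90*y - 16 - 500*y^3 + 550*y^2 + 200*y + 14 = -500*y^3 + 500*y^2 + 120*y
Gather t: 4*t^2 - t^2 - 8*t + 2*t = 3*t^2 - 6*t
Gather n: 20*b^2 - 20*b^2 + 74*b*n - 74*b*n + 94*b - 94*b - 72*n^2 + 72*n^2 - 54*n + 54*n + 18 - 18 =0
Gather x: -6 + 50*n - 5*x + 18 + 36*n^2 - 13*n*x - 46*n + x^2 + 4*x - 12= 36*n^2 + 4*n + x^2 + x*(-13*n - 1)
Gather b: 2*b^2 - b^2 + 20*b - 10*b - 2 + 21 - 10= b^2 + 10*b + 9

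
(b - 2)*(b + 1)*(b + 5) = b^3 + 4*b^2 - 7*b - 10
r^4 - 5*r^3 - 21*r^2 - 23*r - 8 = (r - 8)*(r + 1)^3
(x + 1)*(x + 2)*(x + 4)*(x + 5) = x^4 + 12*x^3 + 49*x^2 + 78*x + 40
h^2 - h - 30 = (h - 6)*(h + 5)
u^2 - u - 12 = (u - 4)*(u + 3)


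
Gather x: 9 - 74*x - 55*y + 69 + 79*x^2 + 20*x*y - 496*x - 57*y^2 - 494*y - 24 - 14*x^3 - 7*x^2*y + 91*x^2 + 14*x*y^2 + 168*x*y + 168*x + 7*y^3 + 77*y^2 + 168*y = -14*x^3 + x^2*(170 - 7*y) + x*(14*y^2 + 188*y - 402) + 7*y^3 + 20*y^2 - 381*y + 54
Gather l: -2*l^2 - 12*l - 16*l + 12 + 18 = -2*l^2 - 28*l + 30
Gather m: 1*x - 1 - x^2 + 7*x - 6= -x^2 + 8*x - 7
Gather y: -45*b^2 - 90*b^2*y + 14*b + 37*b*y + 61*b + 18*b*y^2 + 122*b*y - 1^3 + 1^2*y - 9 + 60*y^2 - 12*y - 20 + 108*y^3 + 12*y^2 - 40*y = -45*b^2 + 75*b + 108*y^3 + y^2*(18*b + 72) + y*(-90*b^2 + 159*b - 51) - 30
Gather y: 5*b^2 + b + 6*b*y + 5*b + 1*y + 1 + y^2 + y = 5*b^2 + 6*b + y^2 + y*(6*b + 2) + 1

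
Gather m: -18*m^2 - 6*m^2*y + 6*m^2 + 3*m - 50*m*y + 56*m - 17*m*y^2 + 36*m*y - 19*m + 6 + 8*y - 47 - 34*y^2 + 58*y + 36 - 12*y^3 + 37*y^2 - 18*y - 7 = m^2*(-6*y - 12) + m*(-17*y^2 - 14*y + 40) - 12*y^3 + 3*y^2 + 48*y - 12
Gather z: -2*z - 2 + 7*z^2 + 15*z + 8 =7*z^2 + 13*z + 6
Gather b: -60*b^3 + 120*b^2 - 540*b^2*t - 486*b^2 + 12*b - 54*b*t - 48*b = -60*b^3 + b^2*(-540*t - 366) + b*(-54*t - 36)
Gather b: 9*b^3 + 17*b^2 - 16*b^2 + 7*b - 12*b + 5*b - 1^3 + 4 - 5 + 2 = 9*b^3 + b^2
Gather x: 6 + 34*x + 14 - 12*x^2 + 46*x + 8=-12*x^2 + 80*x + 28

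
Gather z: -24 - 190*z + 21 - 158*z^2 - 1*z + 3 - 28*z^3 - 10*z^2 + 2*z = -28*z^3 - 168*z^2 - 189*z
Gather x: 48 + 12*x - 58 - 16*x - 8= -4*x - 18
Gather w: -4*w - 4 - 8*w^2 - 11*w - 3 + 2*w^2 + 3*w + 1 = -6*w^2 - 12*w - 6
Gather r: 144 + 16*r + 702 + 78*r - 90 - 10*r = 84*r + 756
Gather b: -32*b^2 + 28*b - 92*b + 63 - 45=-32*b^2 - 64*b + 18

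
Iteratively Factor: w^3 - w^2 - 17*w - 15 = (w - 5)*(w^2 + 4*w + 3) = (w - 5)*(w + 3)*(w + 1)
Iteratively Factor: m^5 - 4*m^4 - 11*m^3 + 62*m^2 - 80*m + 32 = (m - 1)*(m^4 - 3*m^3 - 14*m^2 + 48*m - 32) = (m - 2)*(m - 1)*(m^3 - m^2 - 16*m + 16) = (m - 2)*(m - 1)^2*(m^2 - 16) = (m - 4)*(m - 2)*(m - 1)^2*(m + 4)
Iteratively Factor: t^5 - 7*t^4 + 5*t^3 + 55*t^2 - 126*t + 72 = (t + 3)*(t^4 - 10*t^3 + 35*t^2 - 50*t + 24) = (t - 4)*(t + 3)*(t^3 - 6*t^2 + 11*t - 6) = (t - 4)*(t - 2)*(t + 3)*(t^2 - 4*t + 3) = (t - 4)*(t - 2)*(t - 1)*(t + 3)*(t - 3)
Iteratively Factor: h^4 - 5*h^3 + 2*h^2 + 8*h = (h - 4)*(h^3 - h^2 - 2*h) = (h - 4)*(h - 2)*(h^2 + h) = h*(h - 4)*(h - 2)*(h + 1)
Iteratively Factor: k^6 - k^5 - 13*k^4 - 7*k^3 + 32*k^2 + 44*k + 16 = (k + 2)*(k^5 - 3*k^4 - 7*k^3 + 7*k^2 + 18*k + 8) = (k + 1)*(k + 2)*(k^4 - 4*k^3 - 3*k^2 + 10*k + 8) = (k + 1)^2*(k + 2)*(k^3 - 5*k^2 + 2*k + 8) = (k + 1)^3*(k + 2)*(k^2 - 6*k + 8) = (k - 4)*(k + 1)^3*(k + 2)*(k - 2)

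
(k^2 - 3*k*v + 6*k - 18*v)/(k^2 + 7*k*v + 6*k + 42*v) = (k - 3*v)/(k + 7*v)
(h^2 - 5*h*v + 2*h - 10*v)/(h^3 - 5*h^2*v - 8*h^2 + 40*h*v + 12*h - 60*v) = (h + 2)/(h^2 - 8*h + 12)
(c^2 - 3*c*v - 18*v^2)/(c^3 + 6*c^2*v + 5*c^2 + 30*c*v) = (c^2 - 3*c*v - 18*v^2)/(c*(c^2 + 6*c*v + 5*c + 30*v))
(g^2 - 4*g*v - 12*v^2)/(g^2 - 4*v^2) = (-g + 6*v)/(-g + 2*v)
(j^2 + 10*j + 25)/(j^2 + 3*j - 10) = (j + 5)/(j - 2)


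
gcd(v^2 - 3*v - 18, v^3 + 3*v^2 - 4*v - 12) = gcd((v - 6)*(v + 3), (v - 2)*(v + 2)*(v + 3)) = v + 3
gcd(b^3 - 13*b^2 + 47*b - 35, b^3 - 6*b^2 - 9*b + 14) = b^2 - 8*b + 7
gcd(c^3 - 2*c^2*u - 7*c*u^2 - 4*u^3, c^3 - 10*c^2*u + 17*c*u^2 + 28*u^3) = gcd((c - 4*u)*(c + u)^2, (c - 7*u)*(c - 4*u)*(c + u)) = -c^2 + 3*c*u + 4*u^2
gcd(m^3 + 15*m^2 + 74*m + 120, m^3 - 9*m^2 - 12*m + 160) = m + 4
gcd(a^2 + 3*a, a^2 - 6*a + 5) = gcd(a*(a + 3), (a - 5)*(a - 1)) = 1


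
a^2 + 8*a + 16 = (a + 4)^2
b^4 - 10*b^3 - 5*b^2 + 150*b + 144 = (b - 8)*(b - 6)*(b + 1)*(b + 3)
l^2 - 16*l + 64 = (l - 8)^2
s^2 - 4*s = s*(s - 4)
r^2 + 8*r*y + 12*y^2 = (r + 2*y)*(r + 6*y)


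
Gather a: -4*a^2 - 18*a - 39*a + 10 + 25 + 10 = -4*a^2 - 57*a + 45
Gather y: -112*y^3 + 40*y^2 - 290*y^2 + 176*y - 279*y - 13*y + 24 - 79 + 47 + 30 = -112*y^3 - 250*y^2 - 116*y + 22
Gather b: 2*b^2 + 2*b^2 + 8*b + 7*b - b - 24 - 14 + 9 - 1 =4*b^2 + 14*b - 30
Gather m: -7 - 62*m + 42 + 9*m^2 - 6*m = 9*m^2 - 68*m + 35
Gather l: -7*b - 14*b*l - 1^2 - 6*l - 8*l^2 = -7*b - 8*l^2 + l*(-14*b - 6) - 1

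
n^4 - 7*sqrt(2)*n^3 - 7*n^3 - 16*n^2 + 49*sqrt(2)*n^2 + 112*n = n*(n - 7)*(n - 8*sqrt(2))*(n + sqrt(2))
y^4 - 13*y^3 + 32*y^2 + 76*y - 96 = (y - 8)*(y - 6)*(y - 1)*(y + 2)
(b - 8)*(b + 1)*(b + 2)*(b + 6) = b^4 + b^3 - 52*b^2 - 148*b - 96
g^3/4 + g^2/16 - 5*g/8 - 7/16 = (g/4 + 1/4)*(g - 7/4)*(g + 1)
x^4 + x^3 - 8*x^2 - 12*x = x*(x - 3)*(x + 2)^2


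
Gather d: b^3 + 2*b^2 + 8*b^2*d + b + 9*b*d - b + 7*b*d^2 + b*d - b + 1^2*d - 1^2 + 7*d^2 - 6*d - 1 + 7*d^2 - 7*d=b^3 + 2*b^2 - b + d^2*(7*b + 14) + d*(8*b^2 + 10*b - 12) - 2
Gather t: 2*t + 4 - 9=2*t - 5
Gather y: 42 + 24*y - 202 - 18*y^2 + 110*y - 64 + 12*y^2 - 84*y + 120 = -6*y^2 + 50*y - 104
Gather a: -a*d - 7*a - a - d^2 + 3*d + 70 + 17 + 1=a*(-d - 8) - d^2 + 3*d + 88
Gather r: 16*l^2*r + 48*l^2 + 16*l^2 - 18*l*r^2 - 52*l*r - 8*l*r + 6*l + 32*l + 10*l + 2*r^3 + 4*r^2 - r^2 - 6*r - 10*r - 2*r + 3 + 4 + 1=64*l^2 + 48*l + 2*r^3 + r^2*(3 - 18*l) + r*(16*l^2 - 60*l - 18) + 8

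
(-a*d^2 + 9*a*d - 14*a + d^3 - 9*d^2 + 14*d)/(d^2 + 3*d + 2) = (-a*d^2 + 9*a*d - 14*a + d^3 - 9*d^2 + 14*d)/(d^2 + 3*d + 2)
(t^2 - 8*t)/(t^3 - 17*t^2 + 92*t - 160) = t/(t^2 - 9*t + 20)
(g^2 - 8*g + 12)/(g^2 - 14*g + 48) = (g - 2)/(g - 8)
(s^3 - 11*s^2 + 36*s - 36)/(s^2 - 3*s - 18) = (s^2 - 5*s + 6)/(s + 3)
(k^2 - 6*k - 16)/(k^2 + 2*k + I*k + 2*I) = (k - 8)/(k + I)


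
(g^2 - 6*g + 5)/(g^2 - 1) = (g - 5)/(g + 1)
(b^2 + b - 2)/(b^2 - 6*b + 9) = (b^2 + b - 2)/(b^2 - 6*b + 9)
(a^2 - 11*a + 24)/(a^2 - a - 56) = (a - 3)/(a + 7)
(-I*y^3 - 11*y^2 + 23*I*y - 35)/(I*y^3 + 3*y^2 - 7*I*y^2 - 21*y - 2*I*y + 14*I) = (-y^3 + 11*I*y^2 + 23*y + 35*I)/(y^3 - y^2*(7 + 3*I) + y*(-2 + 21*I) + 14)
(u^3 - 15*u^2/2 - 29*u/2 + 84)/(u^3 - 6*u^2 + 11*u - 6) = (u^2 - 9*u/2 - 28)/(u^2 - 3*u + 2)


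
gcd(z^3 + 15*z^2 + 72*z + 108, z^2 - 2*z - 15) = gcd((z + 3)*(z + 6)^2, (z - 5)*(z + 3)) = z + 3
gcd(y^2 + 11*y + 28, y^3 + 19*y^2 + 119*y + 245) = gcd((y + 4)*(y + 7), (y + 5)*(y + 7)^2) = y + 7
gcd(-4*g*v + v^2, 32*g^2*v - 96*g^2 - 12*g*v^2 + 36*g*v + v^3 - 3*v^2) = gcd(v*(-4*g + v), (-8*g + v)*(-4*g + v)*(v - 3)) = -4*g + v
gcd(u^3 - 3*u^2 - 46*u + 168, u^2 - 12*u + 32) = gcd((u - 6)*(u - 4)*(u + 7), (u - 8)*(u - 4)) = u - 4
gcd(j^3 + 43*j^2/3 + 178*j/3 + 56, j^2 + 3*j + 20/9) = j + 4/3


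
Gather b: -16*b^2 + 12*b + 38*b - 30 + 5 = -16*b^2 + 50*b - 25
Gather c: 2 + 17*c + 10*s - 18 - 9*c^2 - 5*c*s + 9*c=-9*c^2 + c*(26 - 5*s) + 10*s - 16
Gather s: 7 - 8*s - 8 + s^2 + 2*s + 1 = s^2 - 6*s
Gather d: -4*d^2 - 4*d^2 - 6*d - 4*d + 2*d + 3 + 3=-8*d^2 - 8*d + 6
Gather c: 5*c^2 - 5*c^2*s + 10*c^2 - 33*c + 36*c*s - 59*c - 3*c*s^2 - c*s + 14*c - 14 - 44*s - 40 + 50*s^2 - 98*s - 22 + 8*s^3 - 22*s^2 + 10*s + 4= c^2*(15 - 5*s) + c*(-3*s^2 + 35*s - 78) + 8*s^3 + 28*s^2 - 132*s - 72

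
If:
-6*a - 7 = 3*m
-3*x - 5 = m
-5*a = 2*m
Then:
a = 14/3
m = -35/3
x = 20/9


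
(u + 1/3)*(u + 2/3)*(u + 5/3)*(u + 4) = u^4 + 20*u^3/3 + 113*u^2/9 + 214*u/27 + 40/27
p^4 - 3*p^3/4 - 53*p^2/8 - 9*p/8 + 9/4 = (p - 3)*(p - 1/2)*(p + 3/4)*(p + 2)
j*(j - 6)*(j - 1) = j^3 - 7*j^2 + 6*j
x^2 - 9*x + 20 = (x - 5)*(x - 4)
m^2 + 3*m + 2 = (m + 1)*(m + 2)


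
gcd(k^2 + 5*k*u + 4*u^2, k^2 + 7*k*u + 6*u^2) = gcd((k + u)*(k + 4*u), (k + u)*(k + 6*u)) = k + u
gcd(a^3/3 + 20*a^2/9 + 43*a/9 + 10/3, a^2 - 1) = 1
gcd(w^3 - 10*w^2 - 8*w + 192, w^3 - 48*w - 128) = w^2 - 4*w - 32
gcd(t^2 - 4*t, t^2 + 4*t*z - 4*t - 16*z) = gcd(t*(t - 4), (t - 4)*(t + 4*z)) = t - 4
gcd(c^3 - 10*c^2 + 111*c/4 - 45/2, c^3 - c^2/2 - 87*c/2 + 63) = c^2 - 15*c/2 + 9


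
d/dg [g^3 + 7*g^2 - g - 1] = 3*g^2 + 14*g - 1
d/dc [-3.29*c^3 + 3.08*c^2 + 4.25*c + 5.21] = -9.87*c^2 + 6.16*c + 4.25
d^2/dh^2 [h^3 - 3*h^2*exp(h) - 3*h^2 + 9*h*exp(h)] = -3*h^2*exp(h) - 3*h*exp(h) + 6*h + 12*exp(h) - 6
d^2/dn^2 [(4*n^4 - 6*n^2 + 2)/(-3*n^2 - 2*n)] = 4*(-18*n^6 - 36*n^5 - 24*n^4 - 18*n^3 - 27*n^2 - 18*n - 4)/(n^3*(27*n^3 + 54*n^2 + 36*n + 8))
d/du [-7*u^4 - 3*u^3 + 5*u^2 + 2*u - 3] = -28*u^3 - 9*u^2 + 10*u + 2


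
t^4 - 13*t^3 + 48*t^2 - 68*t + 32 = (t - 8)*(t - 2)^2*(t - 1)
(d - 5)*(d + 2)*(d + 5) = d^3 + 2*d^2 - 25*d - 50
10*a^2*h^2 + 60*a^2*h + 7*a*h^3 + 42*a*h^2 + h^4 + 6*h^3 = h*(2*a + h)*(5*a + h)*(h + 6)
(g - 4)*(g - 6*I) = g^2 - 4*g - 6*I*g + 24*I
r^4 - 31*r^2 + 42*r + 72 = (r - 4)*(r - 3)*(r + 1)*(r + 6)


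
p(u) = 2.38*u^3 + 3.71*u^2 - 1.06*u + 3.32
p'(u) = 7.14*u^2 + 7.42*u - 1.06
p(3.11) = 107.50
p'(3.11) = 91.07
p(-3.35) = -40.97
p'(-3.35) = 54.21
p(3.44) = 140.46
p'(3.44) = 108.96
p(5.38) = 475.62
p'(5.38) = 245.52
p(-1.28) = 5.76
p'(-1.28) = 1.14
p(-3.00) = -24.37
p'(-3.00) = 40.94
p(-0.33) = 3.99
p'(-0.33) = -2.73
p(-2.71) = -13.93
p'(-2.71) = 31.27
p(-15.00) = -7178.53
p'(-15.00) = 1494.14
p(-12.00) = -3562.36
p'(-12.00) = 938.06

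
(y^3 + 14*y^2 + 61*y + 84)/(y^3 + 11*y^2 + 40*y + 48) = (y + 7)/(y + 4)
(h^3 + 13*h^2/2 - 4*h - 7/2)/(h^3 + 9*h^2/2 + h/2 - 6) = (2*h^2 + 15*h + 7)/(2*h^2 + 11*h + 12)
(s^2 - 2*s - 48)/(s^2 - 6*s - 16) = (s + 6)/(s + 2)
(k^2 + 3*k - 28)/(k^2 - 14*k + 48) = (k^2 + 3*k - 28)/(k^2 - 14*k + 48)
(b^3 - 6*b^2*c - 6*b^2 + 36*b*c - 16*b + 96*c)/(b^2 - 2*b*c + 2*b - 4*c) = (b^2 - 6*b*c - 8*b + 48*c)/(b - 2*c)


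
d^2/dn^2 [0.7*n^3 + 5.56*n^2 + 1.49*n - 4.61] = 4.2*n + 11.12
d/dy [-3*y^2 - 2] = -6*y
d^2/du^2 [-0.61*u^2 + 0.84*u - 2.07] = -1.22000000000000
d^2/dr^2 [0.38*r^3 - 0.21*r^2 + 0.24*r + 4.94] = 2.28*r - 0.42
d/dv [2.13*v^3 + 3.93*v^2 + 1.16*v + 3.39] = 6.39*v^2 + 7.86*v + 1.16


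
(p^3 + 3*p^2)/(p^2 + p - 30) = p^2*(p + 3)/(p^2 + p - 30)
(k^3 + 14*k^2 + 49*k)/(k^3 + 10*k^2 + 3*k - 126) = k*(k + 7)/(k^2 + 3*k - 18)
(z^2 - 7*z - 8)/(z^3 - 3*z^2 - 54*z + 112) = (z + 1)/(z^2 + 5*z - 14)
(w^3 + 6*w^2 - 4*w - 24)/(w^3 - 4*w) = (w + 6)/w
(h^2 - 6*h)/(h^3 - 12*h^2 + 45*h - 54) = h/(h^2 - 6*h + 9)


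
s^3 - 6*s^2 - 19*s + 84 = (s - 7)*(s - 3)*(s + 4)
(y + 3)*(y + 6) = y^2 + 9*y + 18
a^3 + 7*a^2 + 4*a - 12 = (a - 1)*(a + 2)*(a + 6)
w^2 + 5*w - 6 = (w - 1)*(w + 6)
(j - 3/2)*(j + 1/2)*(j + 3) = j^3 + 2*j^2 - 15*j/4 - 9/4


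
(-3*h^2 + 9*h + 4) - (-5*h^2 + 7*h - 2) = 2*h^2 + 2*h + 6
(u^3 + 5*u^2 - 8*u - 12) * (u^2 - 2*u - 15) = u^5 + 3*u^4 - 33*u^3 - 71*u^2 + 144*u + 180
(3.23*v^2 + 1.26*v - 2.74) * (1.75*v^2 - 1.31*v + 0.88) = 5.6525*v^4 - 2.0263*v^3 - 3.6032*v^2 + 4.6982*v - 2.4112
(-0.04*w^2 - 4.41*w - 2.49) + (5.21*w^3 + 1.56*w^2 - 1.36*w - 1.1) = 5.21*w^3 + 1.52*w^2 - 5.77*w - 3.59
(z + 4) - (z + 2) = 2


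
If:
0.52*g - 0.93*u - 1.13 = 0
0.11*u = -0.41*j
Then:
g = 1.78846153846154*u + 2.17307692307692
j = -0.268292682926829*u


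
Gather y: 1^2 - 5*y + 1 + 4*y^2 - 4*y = 4*y^2 - 9*y + 2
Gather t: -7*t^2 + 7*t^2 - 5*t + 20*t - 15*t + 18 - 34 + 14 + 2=0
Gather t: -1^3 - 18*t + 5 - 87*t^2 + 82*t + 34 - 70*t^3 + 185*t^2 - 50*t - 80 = -70*t^3 + 98*t^2 + 14*t - 42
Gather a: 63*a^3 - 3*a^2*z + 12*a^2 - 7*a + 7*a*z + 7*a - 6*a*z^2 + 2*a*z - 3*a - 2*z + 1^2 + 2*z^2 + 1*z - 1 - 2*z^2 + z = 63*a^3 + a^2*(12 - 3*z) + a*(-6*z^2 + 9*z - 3)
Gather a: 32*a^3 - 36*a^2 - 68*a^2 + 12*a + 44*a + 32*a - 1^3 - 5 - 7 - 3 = 32*a^3 - 104*a^2 + 88*a - 16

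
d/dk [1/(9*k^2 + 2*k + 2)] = 2*(-9*k - 1)/(9*k^2 + 2*k + 2)^2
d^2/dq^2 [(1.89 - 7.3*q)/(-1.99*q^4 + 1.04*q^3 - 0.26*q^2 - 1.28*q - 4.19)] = (346.90476*q^7 - 391.42106*q^6 + 187.38252*q^5 - 165.543516*q^4 - 1208.020056*q^3 + 585.163092*q^2 - 100.904856*q - 80.37794)/(7.880599*q^12 - 12.355512*q^11 + 9.54603*q^10 + 10.853344*q^9 + 35.131149*q^8 - 44.11368*q^7 + 34.3253*q^6 + 52.386528*q^5 + 73.471233*q^4 - 44.311288*q^3 + 34.288446*q^2 + 67.415424*q + 73.560059)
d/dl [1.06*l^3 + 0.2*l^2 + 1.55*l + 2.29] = 3.18*l^2 + 0.4*l + 1.55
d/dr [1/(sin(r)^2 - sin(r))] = (-2/tan(r) + cos(r)/sin(r)^2)/(sin(r) - 1)^2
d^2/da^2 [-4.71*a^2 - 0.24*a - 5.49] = -9.42000000000000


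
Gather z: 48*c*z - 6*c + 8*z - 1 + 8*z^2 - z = -6*c + 8*z^2 + z*(48*c + 7) - 1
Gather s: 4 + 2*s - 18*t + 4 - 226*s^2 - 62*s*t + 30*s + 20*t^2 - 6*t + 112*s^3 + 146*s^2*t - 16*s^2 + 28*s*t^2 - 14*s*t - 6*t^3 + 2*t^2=112*s^3 + s^2*(146*t - 242) + s*(28*t^2 - 76*t + 32) - 6*t^3 + 22*t^2 - 24*t + 8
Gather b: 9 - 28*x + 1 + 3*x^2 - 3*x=3*x^2 - 31*x + 10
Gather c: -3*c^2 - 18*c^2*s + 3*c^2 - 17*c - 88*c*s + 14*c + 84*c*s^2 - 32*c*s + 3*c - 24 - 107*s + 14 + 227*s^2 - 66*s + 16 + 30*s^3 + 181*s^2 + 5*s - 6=-18*c^2*s + c*(84*s^2 - 120*s) + 30*s^3 + 408*s^2 - 168*s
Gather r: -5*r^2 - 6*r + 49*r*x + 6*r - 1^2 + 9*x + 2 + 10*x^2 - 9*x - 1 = -5*r^2 + 49*r*x + 10*x^2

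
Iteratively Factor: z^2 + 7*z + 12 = (z + 3)*(z + 4)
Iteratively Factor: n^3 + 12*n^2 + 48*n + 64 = (n + 4)*(n^2 + 8*n + 16) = (n + 4)^2*(n + 4)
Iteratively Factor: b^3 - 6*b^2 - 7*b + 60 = (b - 4)*(b^2 - 2*b - 15) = (b - 4)*(b + 3)*(b - 5)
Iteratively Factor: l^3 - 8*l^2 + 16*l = (l - 4)*(l^2 - 4*l) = l*(l - 4)*(l - 4)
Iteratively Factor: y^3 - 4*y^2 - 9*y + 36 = (y - 3)*(y^2 - y - 12) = (y - 3)*(y + 3)*(y - 4)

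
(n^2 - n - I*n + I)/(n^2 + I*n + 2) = (n - 1)/(n + 2*I)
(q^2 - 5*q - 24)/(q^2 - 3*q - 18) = (q - 8)/(q - 6)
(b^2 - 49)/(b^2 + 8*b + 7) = (b - 7)/(b + 1)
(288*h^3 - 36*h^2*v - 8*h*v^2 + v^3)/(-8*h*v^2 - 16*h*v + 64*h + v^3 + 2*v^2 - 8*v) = (-36*h^2 + v^2)/(v^2 + 2*v - 8)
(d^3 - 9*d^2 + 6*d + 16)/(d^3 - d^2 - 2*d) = (d - 8)/d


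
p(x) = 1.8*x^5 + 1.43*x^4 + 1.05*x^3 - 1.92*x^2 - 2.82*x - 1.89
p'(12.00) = 196912.86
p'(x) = 9.0*x^4 + 5.72*x^3 + 3.15*x^2 - 3.84*x - 2.82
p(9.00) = 116253.09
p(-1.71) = -22.02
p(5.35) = 9149.73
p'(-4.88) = 4530.32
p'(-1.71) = 61.31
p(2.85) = 431.58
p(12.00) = 479052.27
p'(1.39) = 46.89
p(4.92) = 6089.89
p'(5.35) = 8315.93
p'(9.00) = 63436.65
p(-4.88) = -4326.52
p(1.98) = 69.91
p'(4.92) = 6009.31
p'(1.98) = 184.65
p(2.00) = 73.67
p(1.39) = 7.98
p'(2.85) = 738.01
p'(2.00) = 191.86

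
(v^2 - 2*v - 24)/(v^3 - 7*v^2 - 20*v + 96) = (v - 6)/(v^2 - 11*v + 24)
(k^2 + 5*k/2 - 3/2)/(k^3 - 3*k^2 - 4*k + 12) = (2*k^2 + 5*k - 3)/(2*(k^3 - 3*k^2 - 4*k + 12))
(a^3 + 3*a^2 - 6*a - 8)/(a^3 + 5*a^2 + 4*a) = (a - 2)/a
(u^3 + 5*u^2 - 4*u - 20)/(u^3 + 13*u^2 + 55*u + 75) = (u^2 - 4)/(u^2 + 8*u + 15)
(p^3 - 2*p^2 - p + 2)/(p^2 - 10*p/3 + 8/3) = 3*(p^2 - 1)/(3*p - 4)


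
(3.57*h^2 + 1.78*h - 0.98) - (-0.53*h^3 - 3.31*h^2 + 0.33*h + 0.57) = 0.53*h^3 + 6.88*h^2 + 1.45*h - 1.55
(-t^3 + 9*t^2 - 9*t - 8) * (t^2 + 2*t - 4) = -t^5 + 7*t^4 + 13*t^3 - 62*t^2 + 20*t + 32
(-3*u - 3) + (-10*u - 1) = -13*u - 4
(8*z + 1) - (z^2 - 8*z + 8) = -z^2 + 16*z - 7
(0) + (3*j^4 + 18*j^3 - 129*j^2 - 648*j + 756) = 3*j^4 + 18*j^3 - 129*j^2 - 648*j + 756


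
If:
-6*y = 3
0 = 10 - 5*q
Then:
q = 2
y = -1/2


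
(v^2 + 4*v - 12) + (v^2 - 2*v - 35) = 2*v^2 + 2*v - 47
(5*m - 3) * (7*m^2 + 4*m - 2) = 35*m^3 - m^2 - 22*m + 6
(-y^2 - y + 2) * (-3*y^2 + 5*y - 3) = 3*y^4 - 2*y^3 - 8*y^2 + 13*y - 6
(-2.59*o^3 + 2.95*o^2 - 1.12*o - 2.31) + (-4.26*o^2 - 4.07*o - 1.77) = -2.59*o^3 - 1.31*o^2 - 5.19*o - 4.08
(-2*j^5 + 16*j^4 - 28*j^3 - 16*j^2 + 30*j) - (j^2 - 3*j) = -2*j^5 + 16*j^4 - 28*j^3 - 17*j^2 + 33*j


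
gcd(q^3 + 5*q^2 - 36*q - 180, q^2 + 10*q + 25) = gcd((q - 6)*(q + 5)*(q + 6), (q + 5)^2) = q + 5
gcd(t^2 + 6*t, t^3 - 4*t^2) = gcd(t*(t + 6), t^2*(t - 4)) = t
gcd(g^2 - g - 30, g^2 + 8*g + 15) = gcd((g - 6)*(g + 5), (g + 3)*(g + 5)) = g + 5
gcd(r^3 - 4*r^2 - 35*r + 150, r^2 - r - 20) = r - 5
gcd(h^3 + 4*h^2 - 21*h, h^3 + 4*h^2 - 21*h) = h^3 + 4*h^2 - 21*h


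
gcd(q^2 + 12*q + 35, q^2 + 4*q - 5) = q + 5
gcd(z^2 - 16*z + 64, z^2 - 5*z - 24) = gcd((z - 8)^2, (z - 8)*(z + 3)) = z - 8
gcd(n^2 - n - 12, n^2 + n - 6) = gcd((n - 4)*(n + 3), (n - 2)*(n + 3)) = n + 3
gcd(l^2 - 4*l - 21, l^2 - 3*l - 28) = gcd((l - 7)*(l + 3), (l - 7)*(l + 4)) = l - 7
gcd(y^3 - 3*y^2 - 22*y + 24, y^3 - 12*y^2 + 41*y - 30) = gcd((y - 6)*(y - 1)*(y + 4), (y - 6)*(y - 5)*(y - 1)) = y^2 - 7*y + 6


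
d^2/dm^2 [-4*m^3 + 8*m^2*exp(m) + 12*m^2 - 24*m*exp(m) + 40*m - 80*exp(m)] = 8*m^2*exp(m) + 8*m*exp(m) - 24*m - 112*exp(m) + 24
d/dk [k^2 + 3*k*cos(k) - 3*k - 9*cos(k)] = -3*k*sin(k) + 2*k + 9*sin(k) + 3*cos(k) - 3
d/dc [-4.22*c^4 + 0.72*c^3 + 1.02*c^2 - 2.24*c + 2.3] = -16.88*c^3 + 2.16*c^2 + 2.04*c - 2.24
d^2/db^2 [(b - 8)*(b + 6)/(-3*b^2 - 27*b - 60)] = 2*(11*b^3 + 204*b^2 + 1176*b + 2168)/(3*(b^6 + 27*b^5 + 303*b^4 + 1809*b^3 + 6060*b^2 + 10800*b + 8000))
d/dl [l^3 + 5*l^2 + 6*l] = 3*l^2 + 10*l + 6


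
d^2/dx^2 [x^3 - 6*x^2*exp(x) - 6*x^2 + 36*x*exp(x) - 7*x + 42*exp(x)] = -6*x^2*exp(x) + 12*x*exp(x) + 6*x + 102*exp(x) - 12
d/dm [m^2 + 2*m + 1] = 2*m + 2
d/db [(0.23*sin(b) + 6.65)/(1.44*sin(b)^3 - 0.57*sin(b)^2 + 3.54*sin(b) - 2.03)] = (-0.6624*sin(b)^3 - 28.5969*sin(b)^2 + 7.581*sin(b) - 24.0079)*cos(b)/(2.0736*sin(b)^6 - 1.6416*sin(b)^5 + 10.5201*sin(b)^4 - 9.882*sin(b)^3 + 14.8458*sin(b)^2 - 14.3724*sin(b) + 4.1209)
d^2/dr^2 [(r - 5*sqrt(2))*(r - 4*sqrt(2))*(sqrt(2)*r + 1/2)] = 6*sqrt(2)*r - 35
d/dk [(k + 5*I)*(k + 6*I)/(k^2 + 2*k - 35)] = (k^2*(2 - 11*I) - 10*k + 60 - 385*I)/(k^4 + 4*k^3 - 66*k^2 - 140*k + 1225)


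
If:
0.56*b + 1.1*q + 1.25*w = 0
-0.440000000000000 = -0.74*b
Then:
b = 0.59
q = -1.13636363636364*w - 0.302702702702703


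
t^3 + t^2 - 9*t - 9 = (t - 3)*(t + 1)*(t + 3)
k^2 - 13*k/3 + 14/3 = (k - 7/3)*(k - 2)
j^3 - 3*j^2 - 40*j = j*(j - 8)*(j + 5)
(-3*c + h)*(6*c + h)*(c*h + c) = -18*c^3*h - 18*c^3 + 3*c^2*h^2 + 3*c^2*h + c*h^3 + c*h^2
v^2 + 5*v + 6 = (v + 2)*(v + 3)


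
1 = 1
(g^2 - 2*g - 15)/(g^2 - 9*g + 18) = (g^2 - 2*g - 15)/(g^2 - 9*g + 18)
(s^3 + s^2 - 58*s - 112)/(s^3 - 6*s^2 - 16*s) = (s + 7)/s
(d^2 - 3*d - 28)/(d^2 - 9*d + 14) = (d + 4)/(d - 2)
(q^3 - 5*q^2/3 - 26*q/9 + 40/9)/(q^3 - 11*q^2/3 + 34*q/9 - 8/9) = (3*q + 5)/(3*q - 1)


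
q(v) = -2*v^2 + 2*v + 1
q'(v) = 2 - 4*v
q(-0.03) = 0.94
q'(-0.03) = 2.12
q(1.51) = -0.54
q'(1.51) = -4.04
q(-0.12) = 0.73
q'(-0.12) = 2.48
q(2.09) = -3.56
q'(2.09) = -6.36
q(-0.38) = -0.05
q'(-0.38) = 3.52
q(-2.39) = -15.20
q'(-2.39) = 11.56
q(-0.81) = -1.93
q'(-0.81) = 5.24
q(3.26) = -13.74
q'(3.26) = -11.04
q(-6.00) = -83.00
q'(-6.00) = 26.00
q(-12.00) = -311.00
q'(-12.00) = 50.00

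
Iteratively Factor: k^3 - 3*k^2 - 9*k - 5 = (k + 1)*(k^2 - 4*k - 5) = (k - 5)*(k + 1)*(k + 1)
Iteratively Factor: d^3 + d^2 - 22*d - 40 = (d - 5)*(d^2 + 6*d + 8) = (d - 5)*(d + 4)*(d + 2)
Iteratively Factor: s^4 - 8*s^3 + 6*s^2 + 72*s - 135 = (s - 3)*(s^3 - 5*s^2 - 9*s + 45) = (s - 3)*(s + 3)*(s^2 - 8*s + 15) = (s - 5)*(s - 3)*(s + 3)*(s - 3)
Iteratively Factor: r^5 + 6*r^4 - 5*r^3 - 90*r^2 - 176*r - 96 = (r + 3)*(r^4 + 3*r^3 - 14*r^2 - 48*r - 32) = (r + 2)*(r + 3)*(r^3 + r^2 - 16*r - 16) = (r + 2)*(r + 3)*(r + 4)*(r^2 - 3*r - 4) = (r + 1)*(r + 2)*(r + 3)*(r + 4)*(r - 4)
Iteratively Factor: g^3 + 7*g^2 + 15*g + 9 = (g + 3)*(g^2 + 4*g + 3) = (g + 1)*(g + 3)*(g + 3)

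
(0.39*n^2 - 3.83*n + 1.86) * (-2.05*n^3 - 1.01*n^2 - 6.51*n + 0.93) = -0.7995*n^5 + 7.4576*n^4 - 2.4836*n^3 + 23.4174*n^2 - 15.6705*n + 1.7298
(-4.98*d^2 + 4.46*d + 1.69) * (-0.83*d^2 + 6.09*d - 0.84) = 4.1334*d^4 - 34.03*d^3 + 29.9419*d^2 + 6.5457*d - 1.4196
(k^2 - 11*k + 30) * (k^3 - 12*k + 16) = k^5 - 11*k^4 + 18*k^3 + 148*k^2 - 536*k + 480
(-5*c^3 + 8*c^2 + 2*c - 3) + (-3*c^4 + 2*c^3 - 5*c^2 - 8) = -3*c^4 - 3*c^3 + 3*c^2 + 2*c - 11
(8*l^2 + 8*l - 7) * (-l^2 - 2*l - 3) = -8*l^4 - 24*l^3 - 33*l^2 - 10*l + 21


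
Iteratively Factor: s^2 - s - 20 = (s + 4)*(s - 5)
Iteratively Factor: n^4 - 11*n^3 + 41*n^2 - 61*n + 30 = (n - 5)*(n^3 - 6*n^2 + 11*n - 6) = (n - 5)*(n - 2)*(n^2 - 4*n + 3) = (n - 5)*(n - 2)*(n - 1)*(n - 3)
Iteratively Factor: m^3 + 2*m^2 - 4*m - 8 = (m + 2)*(m^2 - 4) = (m - 2)*(m + 2)*(m + 2)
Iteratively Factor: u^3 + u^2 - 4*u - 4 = (u - 2)*(u^2 + 3*u + 2) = (u - 2)*(u + 2)*(u + 1)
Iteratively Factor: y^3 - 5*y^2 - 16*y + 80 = (y - 5)*(y^2 - 16) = (y - 5)*(y - 4)*(y + 4)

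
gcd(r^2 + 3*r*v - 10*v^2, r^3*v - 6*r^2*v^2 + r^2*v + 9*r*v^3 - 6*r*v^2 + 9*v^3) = 1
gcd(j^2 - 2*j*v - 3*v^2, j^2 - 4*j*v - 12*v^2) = 1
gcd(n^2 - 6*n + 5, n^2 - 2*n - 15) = n - 5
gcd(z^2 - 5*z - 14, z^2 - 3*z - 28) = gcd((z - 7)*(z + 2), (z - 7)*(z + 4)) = z - 7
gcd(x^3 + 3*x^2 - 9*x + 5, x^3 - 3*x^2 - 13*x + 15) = x - 1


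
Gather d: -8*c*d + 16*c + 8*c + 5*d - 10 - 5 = 24*c + d*(5 - 8*c) - 15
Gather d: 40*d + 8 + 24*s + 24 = 40*d + 24*s + 32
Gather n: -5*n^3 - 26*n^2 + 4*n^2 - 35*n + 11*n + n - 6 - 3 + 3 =-5*n^3 - 22*n^2 - 23*n - 6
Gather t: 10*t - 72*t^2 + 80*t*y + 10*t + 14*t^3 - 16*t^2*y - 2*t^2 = 14*t^3 + t^2*(-16*y - 74) + t*(80*y + 20)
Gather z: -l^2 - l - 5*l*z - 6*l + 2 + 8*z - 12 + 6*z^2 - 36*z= -l^2 - 7*l + 6*z^2 + z*(-5*l - 28) - 10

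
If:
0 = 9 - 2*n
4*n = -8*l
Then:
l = -9/4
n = 9/2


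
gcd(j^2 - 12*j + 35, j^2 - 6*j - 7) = j - 7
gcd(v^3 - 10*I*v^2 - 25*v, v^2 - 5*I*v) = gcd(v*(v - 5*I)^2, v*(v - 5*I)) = v^2 - 5*I*v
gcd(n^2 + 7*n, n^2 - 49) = n + 7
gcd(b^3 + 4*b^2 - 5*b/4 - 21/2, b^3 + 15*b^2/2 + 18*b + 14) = b^2 + 11*b/2 + 7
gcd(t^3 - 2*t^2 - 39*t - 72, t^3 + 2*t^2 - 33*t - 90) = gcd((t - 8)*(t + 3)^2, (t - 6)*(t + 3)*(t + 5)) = t + 3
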